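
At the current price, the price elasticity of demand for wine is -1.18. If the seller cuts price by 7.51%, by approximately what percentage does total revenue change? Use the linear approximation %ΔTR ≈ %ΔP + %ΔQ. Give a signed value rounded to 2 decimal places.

%ΔQ ≈ Ed × %ΔP = (-1.18) × (-7.51%) = +8.8618%
%ΔTR ≈ %ΔP + %ΔQ = (-7.51%) + (+8.8618%) = +1.3518%

+1.35%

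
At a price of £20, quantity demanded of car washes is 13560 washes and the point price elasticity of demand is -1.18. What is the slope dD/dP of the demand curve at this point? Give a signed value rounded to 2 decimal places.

Ed = (dD/dP)·(P/D) ⇒ dD/dP = Ed·D/P = (-1.18)·13560/20 = -800.04

-800.04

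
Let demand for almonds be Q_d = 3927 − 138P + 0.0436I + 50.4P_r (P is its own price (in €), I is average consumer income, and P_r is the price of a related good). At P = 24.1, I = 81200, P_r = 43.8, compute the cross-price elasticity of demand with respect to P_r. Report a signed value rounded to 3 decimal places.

At the given values, Q_d = 3927 − 138(24.1) + 0.0436(81200) + 50.4(43.8) = 6349.04.
∂Q_d/∂P_r = 50.4.
E = (50.4) × (43.8/6349.04) = 0.34769…

0.348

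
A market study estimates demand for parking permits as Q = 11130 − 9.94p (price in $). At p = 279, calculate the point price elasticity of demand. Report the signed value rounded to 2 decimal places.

-0.33

dQ/dp = −9.94. At p = 279, Q = 11130 − 9.94(279) = 8356.74.
Ed = (dQ/dp)·(p/Q) = −9.94 × (279/8356.74) = -0.3318…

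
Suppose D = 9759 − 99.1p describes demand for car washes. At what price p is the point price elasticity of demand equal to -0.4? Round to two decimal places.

Ed = −99.1p/(9759 − 99.1p). Set this equal to -0.4:
99.1p = 0.4·(9759 − 99.1p) ⇒ 99.1p(1 + 0.4) = 0.4·9759
p = 0.4·9759 / (99.1·1.4) = 28.1360…

28.14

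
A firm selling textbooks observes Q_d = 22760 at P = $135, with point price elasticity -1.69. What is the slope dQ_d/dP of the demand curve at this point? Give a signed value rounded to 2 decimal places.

-284.92

Ed = (dQ_d/dP)·(P/Q_d) ⇒ dQ_d/dP = Ed·Q_d/P = (-1.69)·22760/135 = -284.9214…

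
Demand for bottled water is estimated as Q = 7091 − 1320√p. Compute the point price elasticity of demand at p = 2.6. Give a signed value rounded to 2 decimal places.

dQ/dp = −1320/(2√p) = -409.315. At p = 2.6, Q = 4962.56.
Ed = (dQ/dp)·(p/Q) = (-409.315) × (2.6/4962.56) = -0.2144…

-0.21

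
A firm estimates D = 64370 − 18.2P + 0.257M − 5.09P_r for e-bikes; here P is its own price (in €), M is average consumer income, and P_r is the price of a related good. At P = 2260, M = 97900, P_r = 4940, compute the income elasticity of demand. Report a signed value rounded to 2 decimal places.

At the given values, D = 64370 − 18.2(2260) + 0.257(97900) − 5.09(4940) = 23253.7.
∂D/∂M = 0.257.
E = (0.257) × (97900/23253.7) = 1.0819…

1.08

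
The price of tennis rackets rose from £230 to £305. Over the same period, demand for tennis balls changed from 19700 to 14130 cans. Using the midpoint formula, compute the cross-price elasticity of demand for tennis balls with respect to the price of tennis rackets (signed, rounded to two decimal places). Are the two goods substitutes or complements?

-1.17; complements

%ΔQ_{tennis balls} = (14130 − 19700)/avg = -5570/16915 = -0.329293…
%ΔP_{tennis rackets} = (305 − 230)/avg = 75/267.5 = 0.280373…
E_cross = (-5570/16915) / (75/267.5) = -1.1744…
E_cross < 0 ⇒ the goods are complements.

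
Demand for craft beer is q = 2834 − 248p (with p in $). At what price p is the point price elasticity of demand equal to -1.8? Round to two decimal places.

7.35

Ed = −248p/(2834 − 248p). Set this equal to -1.8:
248p = 1.8·(2834 − 248p) ⇒ 248p(1 + 1.8) = 1.8·2834
p = 1.8·2834 / (248·2.8) = 7.3461…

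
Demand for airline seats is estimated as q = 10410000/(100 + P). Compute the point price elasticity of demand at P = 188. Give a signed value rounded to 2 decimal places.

dq/dP = −10410000/(100 + P)² = -125.506. At P = 188, q = 36145.8.
Ed = (dq/dP)·(P/q) = (-125.506) × (188/36145.8) = -0.6527…

-0.65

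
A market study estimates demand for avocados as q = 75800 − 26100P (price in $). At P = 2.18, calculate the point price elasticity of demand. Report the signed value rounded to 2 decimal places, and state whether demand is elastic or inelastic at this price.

-3.01; elastic

dq/dP = −26100. At P = 2.18, q = 75800 − 26100(2.18) = 18902.
Ed = (dq/dP)·(P/q) = −26100 × (2.18/18902) = -3.0101…
|Ed| = 3.01 > 1, so demand is elastic.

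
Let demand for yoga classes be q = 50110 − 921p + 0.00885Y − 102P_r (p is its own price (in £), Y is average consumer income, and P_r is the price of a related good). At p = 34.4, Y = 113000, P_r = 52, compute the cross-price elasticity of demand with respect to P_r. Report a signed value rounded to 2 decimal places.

At the given values, q = 50110 − 921(34.4) + 0.00885(113000) − 102(52) = 14123.65.
∂q/∂P_r = -102.
E = (-102) × (52/14123.65) = -0.3755…

-0.38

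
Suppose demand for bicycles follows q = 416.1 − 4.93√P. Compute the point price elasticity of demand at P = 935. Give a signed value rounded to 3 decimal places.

-0.284

dq/dP = −4.93/(2√P) = -0.0806141. At P = 935, q = 265.352.
Ed = (dq/dP)·(P/q) = (-0.0806141) × (935/265.352) = -0.28405…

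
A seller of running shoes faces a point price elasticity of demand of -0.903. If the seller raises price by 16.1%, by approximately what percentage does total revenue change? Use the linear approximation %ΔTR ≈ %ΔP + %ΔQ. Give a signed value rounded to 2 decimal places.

+1.56%

%ΔQ ≈ Ed × %ΔP = (-0.903) × (+16.1%) = -14.5383%
%ΔTR ≈ %ΔP + %ΔQ = (+16.1%) + (-14.5383%) = +1.5617%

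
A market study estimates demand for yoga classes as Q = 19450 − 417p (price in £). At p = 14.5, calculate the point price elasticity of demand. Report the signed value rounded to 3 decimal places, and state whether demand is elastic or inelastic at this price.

dQ/dp = −417. At p = 14.5, Q = 19450 − 417(14.5) = 13403.5.
Ed = (dQ/dp)·(p/Q) = −417 × (14.5/13403.5) = -0.45111…
|Ed| = 0.451 < 1, so demand is inelastic.

-0.451; inelastic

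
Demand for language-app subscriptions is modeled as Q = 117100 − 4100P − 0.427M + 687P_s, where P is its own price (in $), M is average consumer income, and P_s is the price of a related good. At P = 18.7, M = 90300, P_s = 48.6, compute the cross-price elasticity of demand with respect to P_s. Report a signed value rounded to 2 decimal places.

0.95

At the given values, Q = 117100 − 4100(18.7) − 0.427(90300) + 687(48.6) = 35260.1.
∂Q/∂P_s = 687.
E = (687) × (48.6/35260.1) = 0.9469…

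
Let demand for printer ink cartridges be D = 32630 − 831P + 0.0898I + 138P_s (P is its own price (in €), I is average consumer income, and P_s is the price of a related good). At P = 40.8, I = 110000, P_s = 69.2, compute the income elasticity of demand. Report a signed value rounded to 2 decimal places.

0.54

At the given values, D = 32630 − 831(40.8) + 0.0898(110000) + 138(69.2) = 18152.8.
∂D/∂I = 0.0898.
E = (0.0898) × (110000/18152.8) = 0.5441…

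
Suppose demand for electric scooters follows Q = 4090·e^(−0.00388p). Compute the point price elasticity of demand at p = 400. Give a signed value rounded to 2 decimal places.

-1.55

dQ/dp = −0.00388·Q = -3.36148. At p = 400, Q = 866.36.
Ed = (dQ/dp)·(p/Q) = (-3.36148) × (400/866.36) = -1.552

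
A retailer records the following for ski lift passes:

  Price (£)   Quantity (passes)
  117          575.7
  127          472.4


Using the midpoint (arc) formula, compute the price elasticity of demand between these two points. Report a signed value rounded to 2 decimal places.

%ΔQ = (472.4 − 575.7) / [(575.7 + 472.4)/2] = -103.3/524.05 = -0.197118…
%ΔP = (127 − 117) / [(117 + 127)/2] = 10/122 = 0.081967…
Arc Ed = %ΔQ / %ΔP = (-103.3/524.05) / (10/122) = -2.4048…

-2.40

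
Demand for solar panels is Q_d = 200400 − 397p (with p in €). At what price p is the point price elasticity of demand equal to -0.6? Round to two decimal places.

189.29

Ed = −397p/(200400 − 397p). Set this equal to -0.6:
397p = 0.6·(200400 − 397p) ⇒ 397p(1 + 0.6) = 0.6·200400
p = 0.6·200400 / (397·1.6) = 189.2947…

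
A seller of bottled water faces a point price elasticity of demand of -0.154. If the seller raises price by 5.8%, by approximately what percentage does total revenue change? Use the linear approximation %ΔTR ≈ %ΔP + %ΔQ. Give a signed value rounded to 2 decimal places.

%ΔQ ≈ Ed × %ΔP = (-0.154) × (+5.8%) = -0.8932%
%ΔTR ≈ %ΔP + %ΔQ = (+5.8%) + (-0.8932%) = +4.9068%

+4.91%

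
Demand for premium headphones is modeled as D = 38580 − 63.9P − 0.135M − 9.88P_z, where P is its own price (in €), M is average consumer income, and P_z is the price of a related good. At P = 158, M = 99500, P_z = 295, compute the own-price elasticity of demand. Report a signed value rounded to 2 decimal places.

At the given values, D = 38580 − 63.9(158) − 0.135(99500) − 9.88(295) = 12136.7.
∂D/∂P = −63.9.
E = (-63.9) × (158/12136.7) = -0.8318…

-0.83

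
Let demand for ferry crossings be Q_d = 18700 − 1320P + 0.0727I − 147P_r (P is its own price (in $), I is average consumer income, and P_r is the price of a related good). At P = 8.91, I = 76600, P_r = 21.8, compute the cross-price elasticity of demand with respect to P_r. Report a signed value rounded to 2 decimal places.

At the given values, Q_d = 18700 − 1320(8.91) + 0.0727(76600) − 147(21.8) = 9303.02.
∂Q_d/∂P_r = -147.
E = (-147) × (21.8/9303.02) = -0.3444…

-0.34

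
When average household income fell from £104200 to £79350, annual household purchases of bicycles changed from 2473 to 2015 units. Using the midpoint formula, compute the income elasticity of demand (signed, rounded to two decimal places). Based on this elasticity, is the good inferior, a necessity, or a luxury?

0.75; necessity

%ΔQ = (2015 − 2473)/[( 2473 + 2015)/2] = -458/2244 = -0.204099…
%ΔIncome = (79350 − 104200)/[( 104200 + 79350)/2] = -24850/91775 = -0.270770…
E_income = (-458/2244) / (-24850/91775) = 0.7537…
0 < E_income < 1 ⇒ normal good, necessity.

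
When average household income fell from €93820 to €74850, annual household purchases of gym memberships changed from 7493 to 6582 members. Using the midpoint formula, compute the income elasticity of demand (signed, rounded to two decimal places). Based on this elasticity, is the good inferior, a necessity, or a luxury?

%ΔQ = (6582 − 7493)/[( 7493 + 6582)/2] = -911/7037.5 = -0.129449…
%ΔIncome = (74850 − 93820)/[( 93820 + 74850)/2] = -18970/84335 = -0.224936…
E_income = (-911/7037.5) / (-18970/84335) = 0.5754…
0 < E_income < 1 ⇒ normal good, necessity.

0.58; necessity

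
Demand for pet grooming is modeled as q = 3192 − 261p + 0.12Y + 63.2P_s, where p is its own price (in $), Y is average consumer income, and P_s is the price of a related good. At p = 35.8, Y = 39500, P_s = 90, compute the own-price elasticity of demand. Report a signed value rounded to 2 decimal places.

At the given values, q = 3192 − 261(35.8) + 0.12(39500) + 63.2(90) = 4276.2.
∂q/∂p = −261.
E = (-261) × (35.8/4276.2) = -2.1850…

-2.19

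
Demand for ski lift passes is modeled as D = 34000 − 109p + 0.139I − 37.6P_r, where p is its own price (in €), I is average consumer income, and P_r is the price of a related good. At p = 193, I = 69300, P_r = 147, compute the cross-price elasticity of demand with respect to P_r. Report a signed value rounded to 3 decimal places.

-0.324

At the given values, D = 34000 − 109(193) + 0.139(69300) − 37.6(147) = 17068.5.
∂D/∂P_r = -37.6.
E = (-37.6) × (147/17068.5) = -0.32382…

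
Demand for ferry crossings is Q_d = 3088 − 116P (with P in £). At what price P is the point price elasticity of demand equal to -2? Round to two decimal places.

Ed = −116P/(3088 − 116P). Set this equal to -2:
116P = 2·(3088 − 116P) ⇒ 116P(1 + 2) = 2·3088
P = 2·3088 / (116·3) = 17.7471…

17.75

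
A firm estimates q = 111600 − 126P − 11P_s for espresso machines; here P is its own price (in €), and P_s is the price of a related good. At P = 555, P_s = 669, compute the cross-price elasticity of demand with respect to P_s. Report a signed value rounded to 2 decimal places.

-0.21

At the given values, q = 111600 − 126(555) − 11(669) = 34311.
∂q/∂P_s = -11.
E = (-11) × (669/34311) = -0.2144…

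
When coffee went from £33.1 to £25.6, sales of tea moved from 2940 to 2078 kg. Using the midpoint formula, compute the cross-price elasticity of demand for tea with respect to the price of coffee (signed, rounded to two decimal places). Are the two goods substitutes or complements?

%ΔQ_{tea} = (2078 − 2940)/avg = -862/2509 = -0.343563…
%ΔP_{coffee} = (25.6 − 33.1)/avg = -7.5/29.35 = -0.255536…
E_cross = (-862/2509) / (-7.5/29.35) = 1.3444…
E_cross > 0 ⇒ the goods are substitutes.

1.34; substitutes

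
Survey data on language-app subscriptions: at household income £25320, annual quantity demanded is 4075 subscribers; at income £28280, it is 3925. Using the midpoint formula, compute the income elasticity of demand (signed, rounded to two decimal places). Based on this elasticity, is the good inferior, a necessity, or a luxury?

-0.34; inferior

%ΔQ = (3925 − 4075)/[( 4075 + 3925)/2] = -150/4000 = -0.0375
%ΔIncome = (28280 − 25320)/[( 25320 + 28280)/2] = 2960/26800 = 0.110447…
E_income = (-150/4000) / (2960/26800) = -0.3395…
E_income < 0 ⇒ inferior good.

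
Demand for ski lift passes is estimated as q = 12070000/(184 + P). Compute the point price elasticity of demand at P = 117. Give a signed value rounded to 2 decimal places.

dq/dP = −12070000/(184 + P)² = -133.221. At P = 117, q = 40099.7.
Ed = (dq/dP)·(P/q) = (-133.221) × (117/40099.7) = -0.3887…

-0.39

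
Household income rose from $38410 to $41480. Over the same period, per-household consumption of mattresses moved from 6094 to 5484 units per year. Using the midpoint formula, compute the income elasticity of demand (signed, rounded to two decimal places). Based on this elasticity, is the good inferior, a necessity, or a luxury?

%ΔQ = (5484 − 6094)/[( 6094 + 5484)/2] = -610/5789 = -0.105372…
%ΔIncome = (41480 − 38410)/[( 38410 + 41480)/2] = 3070/39945 = 0.076855…
E_income = (-610/5789) / (3070/39945) = -1.3710…
E_income < 0 ⇒ inferior good.

-1.37; inferior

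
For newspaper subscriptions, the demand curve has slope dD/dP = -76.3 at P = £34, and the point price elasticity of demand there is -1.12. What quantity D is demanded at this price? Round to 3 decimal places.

2316.250

Ed = (dD/dP)·(P/D) ⇒ D = (dD/dP)·P/Ed = (-76.3)·34/(-1.12) = 2316.25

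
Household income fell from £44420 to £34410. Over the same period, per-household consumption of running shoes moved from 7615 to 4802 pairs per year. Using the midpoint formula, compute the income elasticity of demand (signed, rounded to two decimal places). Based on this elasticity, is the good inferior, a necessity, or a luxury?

1.78; luxury

%ΔQ = (4802 − 7615)/[( 7615 + 4802)/2] = -2813/6208.5 = -0.453088…
%ΔIncome = (34410 − 44420)/[( 44420 + 34410)/2] = -10010/39415 = -0.253964…
E_income = (-2813/6208.5) / (-10010/39415) = 1.7840…
E_income > 1 ⇒ normal good, luxury.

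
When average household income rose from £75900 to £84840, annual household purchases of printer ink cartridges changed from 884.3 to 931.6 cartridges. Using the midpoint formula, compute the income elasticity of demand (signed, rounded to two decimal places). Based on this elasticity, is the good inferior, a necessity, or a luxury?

0.47; necessity

%ΔQ = (931.6 − 884.3)/[( 884.3 + 931.6)/2] = 47.3/907.95 = 0.052095…
%ΔIncome = (84840 − 75900)/[( 75900 + 84840)/2] = 8940/80370 = 0.111235…
E_income = (47.3/907.95) / (8940/80370) = 0.4683…
0 < E_income < 1 ⇒ normal good, necessity.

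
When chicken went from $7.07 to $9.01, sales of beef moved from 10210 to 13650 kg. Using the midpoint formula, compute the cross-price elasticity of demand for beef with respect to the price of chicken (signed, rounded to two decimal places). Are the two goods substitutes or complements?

%ΔQ_{beef} = (13650 − 10210)/avg = 3440/11930 = 0.288348…
%ΔP_{chicken} = (9.01 − 7.07)/avg = 1.94/8.04 = 0.241293…
E_cross = (3440/11930) / (1.94/8.04) = 1.1950…
E_cross > 0 ⇒ the goods are substitutes.

1.20; substitutes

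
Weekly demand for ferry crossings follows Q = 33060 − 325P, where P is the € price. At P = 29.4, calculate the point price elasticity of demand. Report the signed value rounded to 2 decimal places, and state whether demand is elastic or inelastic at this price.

-0.41; inelastic

dQ/dP = −325. At P = 29.4, Q = 33060 − 325(29.4) = 23505.
Ed = (dQ/dP)·(P/Q) = −325 × (29.4/23505) = -0.4065…
|Ed| = 0.41 < 1, so demand is inelastic.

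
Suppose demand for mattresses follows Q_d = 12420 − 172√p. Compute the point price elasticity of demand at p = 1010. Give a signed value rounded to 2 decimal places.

dQ_d/dp = −172/(2√p) = -2.70606. At p = 1010, Q_d = 6953.75.
Ed = (dQ_d/dp)·(p/Q_d) = (-2.70606) × (1010/6953.75) = -0.3930…

-0.39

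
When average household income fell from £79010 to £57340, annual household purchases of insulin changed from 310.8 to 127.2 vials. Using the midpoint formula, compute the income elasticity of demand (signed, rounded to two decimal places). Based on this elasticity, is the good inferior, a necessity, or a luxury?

2.64; luxury

%ΔQ = (127.2 − 310.8)/[( 310.8 + 127.2)/2] = -183.6/219 = -0.838356…
%ΔIncome = (57340 − 79010)/[( 79010 + 57340)/2] = -21670/68175 = -0.317858…
E_income = (-183.6/219) / (-21670/68175) = 2.6375…
E_income > 1 ⇒ normal good, luxury.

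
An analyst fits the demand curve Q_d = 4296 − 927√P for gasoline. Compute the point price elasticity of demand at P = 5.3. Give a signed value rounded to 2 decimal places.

dQ_d/dP = −927/(2√P) = -201.332. At P = 5.3, Q_d = 2161.89.
Ed = (dQ_d/dP)·(P/Q_d) = (-201.332) × (5.3/2161.89) = -0.4935…

-0.49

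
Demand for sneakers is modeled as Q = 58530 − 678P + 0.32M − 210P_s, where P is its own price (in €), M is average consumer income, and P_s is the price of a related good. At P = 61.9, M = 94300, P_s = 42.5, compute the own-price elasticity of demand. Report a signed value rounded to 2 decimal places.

-1.11

At the given values, Q = 58530 − 678(61.9) + 0.32(94300) − 210(42.5) = 37812.8.
∂Q/∂P = −678.
E = (-678) × (61.9/37812.8) = -1.1098…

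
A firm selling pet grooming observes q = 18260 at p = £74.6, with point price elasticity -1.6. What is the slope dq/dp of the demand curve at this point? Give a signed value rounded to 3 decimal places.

Ed = (dq/dp)·(p/q) ⇒ dq/dp = Ed·q/p = (-1.6)·18260/74.6 = -391.63538…

-391.635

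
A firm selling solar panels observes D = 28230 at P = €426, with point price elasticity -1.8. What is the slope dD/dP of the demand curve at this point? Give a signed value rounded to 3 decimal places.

Ed = (dD/dP)·(P/D) ⇒ dD/dP = Ed·D/P = (-1.8)·28230/426 = -119.28169…

-119.282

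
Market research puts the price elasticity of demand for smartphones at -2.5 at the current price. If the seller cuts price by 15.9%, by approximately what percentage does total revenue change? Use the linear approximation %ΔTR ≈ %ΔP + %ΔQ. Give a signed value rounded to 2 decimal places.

+23.85%

%ΔQ ≈ Ed × %ΔP = (-2.5) × (-15.9%) = +39.7500%
%ΔTR ≈ %ΔP + %ΔQ = (-15.9%) + (+39.7500%) = +23.8500%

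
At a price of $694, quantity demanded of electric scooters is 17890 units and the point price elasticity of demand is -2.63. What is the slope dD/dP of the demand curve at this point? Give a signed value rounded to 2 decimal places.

-67.80

Ed = (dD/dP)·(P/D) ⇒ dD/dP = Ed·D/P = (-2.63)·17890/694 = -67.7963…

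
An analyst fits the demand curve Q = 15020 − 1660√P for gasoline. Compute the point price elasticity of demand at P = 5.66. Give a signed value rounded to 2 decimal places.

-0.18

dQ/dP = −1660/(2√P) = -348.875. At P = 5.66, Q = 11070.7.
Ed = (dQ/dP)·(P/Q) = (-348.875) × (5.66/11070.7) = -0.1783…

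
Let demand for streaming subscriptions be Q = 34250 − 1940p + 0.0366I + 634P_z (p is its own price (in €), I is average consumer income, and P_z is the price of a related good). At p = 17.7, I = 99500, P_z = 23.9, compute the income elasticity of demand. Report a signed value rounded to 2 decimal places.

At the given values, Q = 34250 − 1940(17.7) + 0.0366(99500) + 634(23.9) = 18706.3.
∂Q/∂I = 0.0366.
E = (0.0366) × (99500/18706.3) = 0.1946…

0.19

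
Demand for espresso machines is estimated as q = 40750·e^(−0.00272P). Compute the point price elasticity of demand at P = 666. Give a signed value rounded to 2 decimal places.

dq/dP = −0.00272·q = -18.1119. At P = 666, q = 6658.78.
Ed = (dq/dP)·(P/q) = (-18.1119) × (666/6658.78) = -1.8115…

-1.81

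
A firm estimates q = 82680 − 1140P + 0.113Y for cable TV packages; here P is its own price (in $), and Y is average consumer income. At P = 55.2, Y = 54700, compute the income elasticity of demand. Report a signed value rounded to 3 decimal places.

0.238

At the given values, q = 82680 − 1140(55.2) + 0.113(54700) = 25933.1.
∂q/∂Y = 0.113.
E = (0.113) × (54700/25933.1) = 0.23834…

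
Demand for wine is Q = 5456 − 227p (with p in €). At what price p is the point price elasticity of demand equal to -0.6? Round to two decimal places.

Ed = −227p/(5456 − 227p). Set this equal to -0.6:
227p = 0.6·(5456 − 227p) ⇒ 227p(1 + 0.6) = 0.6·5456
p = 0.6·5456 / (227·1.6) = 9.0132…

9.01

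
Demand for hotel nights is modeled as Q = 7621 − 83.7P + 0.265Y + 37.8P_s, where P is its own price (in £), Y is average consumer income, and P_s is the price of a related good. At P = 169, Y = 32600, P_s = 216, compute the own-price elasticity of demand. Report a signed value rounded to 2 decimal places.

At the given values, Q = 7621 − 83.7(169) + 0.265(32600) + 37.8(216) = 10279.5.
∂Q/∂P = −83.7.
E = (-83.7) × (169/10279.5) = -1.3760…

-1.38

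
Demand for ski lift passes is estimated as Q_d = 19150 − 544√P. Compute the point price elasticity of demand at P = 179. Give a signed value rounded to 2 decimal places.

dQ_d/dP = −544/(2√P) = -20.3302. At P = 179, Q_d = 11871.8.
Ed = (dQ_d/dP)·(P/Q_d) = (-20.3302) × (179/11871.8) = -0.3065…

-0.31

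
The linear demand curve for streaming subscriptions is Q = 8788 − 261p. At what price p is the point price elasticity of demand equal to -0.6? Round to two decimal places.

Ed = −261p/(8788 − 261p). Set this equal to -0.6:
261p = 0.6·(8788 − 261p) ⇒ 261p(1 + 0.6) = 0.6·8788
p = 0.6·8788 / (261·1.6) = 12.6264…

12.63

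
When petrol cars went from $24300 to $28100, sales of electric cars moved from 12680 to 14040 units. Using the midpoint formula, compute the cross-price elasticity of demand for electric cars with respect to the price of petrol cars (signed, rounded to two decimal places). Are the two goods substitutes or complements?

0.70; substitutes

%ΔQ_{electric cars} = (14040 − 12680)/avg = 1360/13360 = 0.101796…
%ΔP_{petrol cars} = (28100 − 24300)/avg = 3800/26200 = 0.145038…
E_cross = (1360/13360) / (3800/26200) = 0.7018…
E_cross > 0 ⇒ the goods are substitutes.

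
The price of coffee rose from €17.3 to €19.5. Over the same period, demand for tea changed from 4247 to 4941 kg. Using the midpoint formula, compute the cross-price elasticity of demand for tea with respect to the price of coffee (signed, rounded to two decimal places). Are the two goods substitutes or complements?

%ΔQ_{tea} = (4941 − 4247)/avg = 694/4594 = 0.151066…
%ΔP_{coffee} = (19.5 − 17.3)/avg = 2.2/18.4 = 0.119565…
E_cross = (694/4594) / (2.2/18.4) = 1.2634…
E_cross > 0 ⇒ the goods are substitutes.

1.26; substitutes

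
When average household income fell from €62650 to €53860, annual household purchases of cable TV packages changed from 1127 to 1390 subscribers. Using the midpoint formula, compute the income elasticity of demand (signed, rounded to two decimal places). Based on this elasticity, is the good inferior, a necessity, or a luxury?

-1.38; inferior

%ΔQ = (1390 − 1127)/[( 1127 + 1390)/2] = 263/1258.5 = 0.208978…
%ΔIncome = (53860 − 62650)/[( 62650 + 53860)/2] = -8790/58255 = -0.150888…
E_income = (263/1258.5) / (-8790/58255) = -1.3849…
E_income < 0 ⇒ inferior good.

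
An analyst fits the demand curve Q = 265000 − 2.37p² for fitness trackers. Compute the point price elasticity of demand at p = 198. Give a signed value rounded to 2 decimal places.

-1.08

dQ/dp = −2·2.37·p = -938.52. At p = 198, Q = 172086.52.
Ed = (dQ/dp)·(p/Q) = (-938.52) × (198/172086.52) = -1.0798…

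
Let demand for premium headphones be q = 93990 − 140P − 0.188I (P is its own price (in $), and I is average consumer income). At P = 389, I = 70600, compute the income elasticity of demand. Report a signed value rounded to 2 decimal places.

-0.51

At the given values, q = 93990 − 140(389) − 0.188(70600) = 26257.2.
∂q/∂I = -0.188.
E = (-0.188) × (70600/26257.2) = -0.5054…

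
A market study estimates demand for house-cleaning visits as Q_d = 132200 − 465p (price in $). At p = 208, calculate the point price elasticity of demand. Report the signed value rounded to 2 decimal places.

dQ_d/dp = −465. At p = 208, Q_d = 132200 − 465(208) = 35480.
Ed = (dQ_d/dp)·(p/Q_d) = −465 × (208/35480) = -2.7260…

-2.73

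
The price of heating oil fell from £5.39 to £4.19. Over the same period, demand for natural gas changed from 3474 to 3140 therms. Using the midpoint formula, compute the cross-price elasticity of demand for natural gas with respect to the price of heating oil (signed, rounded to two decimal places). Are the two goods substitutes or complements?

%ΔQ_{natural gas} = (3140 − 3474)/avg = -334/3307 = -0.100997…
%ΔP_{heating oil} = (4.19 − 5.39)/avg = -1.2/4.79 = -0.250521…
E_cross = (-334/3307) / (-1.2/4.79) = 0.4031…
E_cross > 0 ⇒ the goods are substitutes.

0.40; substitutes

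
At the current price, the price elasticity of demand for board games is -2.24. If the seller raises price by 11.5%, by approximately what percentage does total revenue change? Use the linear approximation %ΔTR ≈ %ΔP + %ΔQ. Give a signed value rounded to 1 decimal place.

%ΔQ ≈ Ed × %ΔP = (-2.24) × (+11.5%) = -25.7600%
%ΔTR ≈ %ΔP + %ΔQ = (+11.5%) + (-25.7600%) = -14.2600%

-14.3%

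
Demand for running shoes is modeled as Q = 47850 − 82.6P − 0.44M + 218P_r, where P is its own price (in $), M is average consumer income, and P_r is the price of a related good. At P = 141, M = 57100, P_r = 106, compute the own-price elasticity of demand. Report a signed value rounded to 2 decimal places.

-0.34

At the given values, Q = 47850 − 82.6(141) − 0.44(57100) + 218(106) = 34187.4.
∂Q/∂P = −82.6.
E = (-82.6) × (141/34187.4) = -0.3406…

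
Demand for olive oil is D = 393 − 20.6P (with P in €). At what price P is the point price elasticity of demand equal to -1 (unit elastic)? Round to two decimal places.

Ed = −20.6P/(393 − 20.6P). Set this equal to -1:
20.6P = 1·(393 − 20.6P) ⇒ 20.6P(1 + 1) = 1·393
P = 1·393 / (20.6·2) = 9.5388…

9.54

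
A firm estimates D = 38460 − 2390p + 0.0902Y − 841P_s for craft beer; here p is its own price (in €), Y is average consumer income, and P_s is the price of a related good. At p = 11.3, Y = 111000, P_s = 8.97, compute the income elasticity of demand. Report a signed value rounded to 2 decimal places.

0.72

At the given values, D = 38460 − 2390(11.3) + 0.0902(111000) − 841(8.97) = 13921.43.
∂D/∂Y = 0.0902.
E = (0.0902) × (111000/13921.43) = 0.7191…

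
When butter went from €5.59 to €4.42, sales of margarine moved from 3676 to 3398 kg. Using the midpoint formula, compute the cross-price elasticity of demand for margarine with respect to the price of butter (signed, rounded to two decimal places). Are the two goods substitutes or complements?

0.34; substitutes

%ΔQ_{margarine} = (3398 − 3676)/avg = -278/3537 = -0.078597…
%ΔP_{butter} = (4.42 − 5.59)/avg = -1.17/5.005 = -0.233766…
E_cross = (-278/3537) / (-1.17/5.005) = 0.3362…
E_cross > 0 ⇒ the goods are substitutes.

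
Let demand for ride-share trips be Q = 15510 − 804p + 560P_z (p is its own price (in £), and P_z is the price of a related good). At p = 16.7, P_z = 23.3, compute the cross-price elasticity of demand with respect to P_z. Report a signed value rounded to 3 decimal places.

0.862

At the given values, Q = 15510 − 804(16.7) + 560(23.3) = 15131.2.
∂Q/∂P_z = 560.
E = (560) × (23.3/15131.2) = 0.86232…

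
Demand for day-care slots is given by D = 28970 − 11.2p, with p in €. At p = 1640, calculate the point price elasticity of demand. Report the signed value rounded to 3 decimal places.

dD/dp = −11.2. At p = 1640, D = 28970 − 11.2(1640) = 10602.
Ed = (dD/dp)·(p/D) = −11.2 × (1640/10602) = -1.73250…

-1.733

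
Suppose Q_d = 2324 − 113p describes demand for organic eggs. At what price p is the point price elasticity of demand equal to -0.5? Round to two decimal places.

6.86

Ed = −113p/(2324 − 113p). Set this equal to -0.5:
113p = 0.5·(2324 − 113p) ⇒ 113p(1 + 0.5) = 0.5·2324
p = 0.5·2324 / (113·1.5) = 6.8554…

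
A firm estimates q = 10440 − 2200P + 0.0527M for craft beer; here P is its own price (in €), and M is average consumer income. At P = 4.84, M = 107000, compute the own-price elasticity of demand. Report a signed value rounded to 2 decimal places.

At the given values, q = 10440 − 2200(4.84) + 0.0527(107000) = 5430.9.
∂q/∂P = −2200.
E = (-2200) × (4.84/5430.9) = -1.9606…

-1.96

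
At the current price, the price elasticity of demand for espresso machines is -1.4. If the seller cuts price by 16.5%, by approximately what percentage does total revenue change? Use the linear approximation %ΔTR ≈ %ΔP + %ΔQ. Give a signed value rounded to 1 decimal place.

%ΔQ ≈ Ed × %ΔP = (-1.4) × (-16.5%) = +23.1000%
%ΔTR ≈ %ΔP + %ΔQ = (-16.5%) + (+23.1000%) = +6.6000%

+6.6%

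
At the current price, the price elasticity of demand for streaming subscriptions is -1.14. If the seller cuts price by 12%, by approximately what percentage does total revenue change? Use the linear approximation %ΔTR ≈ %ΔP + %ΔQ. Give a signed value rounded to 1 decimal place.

+1.7%

%ΔQ ≈ Ed × %ΔP = (-1.14) × (-12%) = +13.6800%
%ΔTR ≈ %ΔP + %ΔQ = (-12%) + (+13.6800%) = +1.6800%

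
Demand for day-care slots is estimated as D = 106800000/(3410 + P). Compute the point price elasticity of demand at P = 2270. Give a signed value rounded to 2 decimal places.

-0.40

dD/dP = −106800000/(3410 + P)² = -3.31036. At P = 2270, D = 18802.8.
Ed = (dD/dP)·(P/D) = (-3.31036) × (2270/18802.8) = -0.3996…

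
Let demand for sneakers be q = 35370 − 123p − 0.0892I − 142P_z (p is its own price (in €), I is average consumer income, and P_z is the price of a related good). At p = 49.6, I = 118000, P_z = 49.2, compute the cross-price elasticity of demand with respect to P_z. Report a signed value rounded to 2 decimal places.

At the given values, q = 35370 − 123(49.6) − 0.0892(118000) − 142(49.2) = 11757.2.
∂q/∂P_z = -142.
E = (-142) × (49.2/11757.2) = -0.5942…

-0.59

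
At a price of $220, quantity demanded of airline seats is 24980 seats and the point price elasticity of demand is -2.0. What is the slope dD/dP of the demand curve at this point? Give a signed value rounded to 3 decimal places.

Ed = (dD/dP)·(P/D) ⇒ dD/dP = Ed·D/P = (-2.0)·24980/220 = -227.09090…

-227.091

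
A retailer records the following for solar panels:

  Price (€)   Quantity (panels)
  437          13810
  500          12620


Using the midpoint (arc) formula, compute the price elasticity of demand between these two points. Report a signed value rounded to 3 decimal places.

-0.670

%ΔQ = (12620 − 13810) / [(13810 + 12620)/2] = -1190/13215 = -0.090049…
%ΔP = (500 − 437) / [(437 + 500)/2] = 63/468.5 = 0.134471…
Arc Ed = %ΔQ / %ΔP = (-1190/13215) / (63/468.5) = -0.66965…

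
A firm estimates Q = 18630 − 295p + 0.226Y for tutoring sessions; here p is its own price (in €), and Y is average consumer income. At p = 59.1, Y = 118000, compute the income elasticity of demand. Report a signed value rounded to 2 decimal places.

0.96

At the given values, Q = 18630 − 295(59.1) + 0.226(118000) = 27863.5.
∂Q/∂Y = 0.226.
E = (0.226) × (118000/27863.5) = 0.9570…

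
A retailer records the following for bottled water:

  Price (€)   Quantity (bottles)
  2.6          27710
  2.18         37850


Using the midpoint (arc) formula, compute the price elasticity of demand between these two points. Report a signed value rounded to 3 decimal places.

%ΔQ = (37850 − 27710) / [(27710 + 37850)/2] = 10140/32780 = 0.309334…
%ΔP = (2.18 − 2.6) / [(2.6 + 2.18)/2] = -0.42/2.39 = -0.175732…
Arc Ed = %ΔQ / %ΔP = (10140/32780) / (-0.42/2.39) = -1.76026…

-1.760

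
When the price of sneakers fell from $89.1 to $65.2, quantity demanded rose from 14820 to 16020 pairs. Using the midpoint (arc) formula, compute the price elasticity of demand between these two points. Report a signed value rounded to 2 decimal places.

-0.25

%ΔQ = (16020 − 14820) / [(14820 + 16020)/2] = 1200/15420 = 0.077821…
%ΔP = (65.2 − 89.1) / [(89.1 + 65.2)/2] = -23.9/77.15 = -0.309786…
Arc Ed = %ΔQ / %ΔP = (1200/15420) / (-23.9/77.15) = -0.2512…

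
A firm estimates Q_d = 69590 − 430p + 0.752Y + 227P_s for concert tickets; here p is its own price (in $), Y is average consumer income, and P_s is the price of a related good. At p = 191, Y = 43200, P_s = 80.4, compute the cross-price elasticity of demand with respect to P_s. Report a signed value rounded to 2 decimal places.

0.48

At the given values, Q_d = 69590 − 430(191) + 0.752(43200) + 227(80.4) = 38197.2.
∂Q_d/∂P_s = 227.
E = (227) × (80.4/38197.2) = 0.4778…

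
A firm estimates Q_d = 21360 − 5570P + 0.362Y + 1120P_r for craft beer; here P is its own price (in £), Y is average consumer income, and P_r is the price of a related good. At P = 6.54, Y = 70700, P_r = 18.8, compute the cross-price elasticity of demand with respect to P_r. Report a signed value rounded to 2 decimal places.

0.67

At the given values, Q_d = 21360 − 5570(6.54) + 0.362(70700) + 1120(18.8) = 31581.6.
∂Q_d/∂P_r = 1120.
E = (1120) × (18.8/31581.6) = 0.6667…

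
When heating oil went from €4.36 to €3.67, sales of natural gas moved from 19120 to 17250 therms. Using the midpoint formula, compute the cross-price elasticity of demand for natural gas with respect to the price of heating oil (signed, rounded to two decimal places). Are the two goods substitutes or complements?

0.60; substitutes

%ΔQ_{natural gas} = (17250 − 19120)/avg = -1870/18185 = -0.102832…
%ΔP_{heating oil} = (3.67 − 4.36)/avg = -0.69/4.015 = -0.171855…
E_cross = (-1870/18185) / (-0.69/4.015) = 0.5983…
E_cross > 0 ⇒ the goods are substitutes.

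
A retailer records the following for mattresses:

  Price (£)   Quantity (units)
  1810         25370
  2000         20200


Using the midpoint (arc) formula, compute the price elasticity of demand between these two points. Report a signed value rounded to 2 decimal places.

%ΔQ = (20200 − 25370) / [(25370 + 20200)/2] = -5170/22785 = -0.226903…
%ΔP = (2000 − 1810) / [(1810 + 2000)/2] = 190/1905 = 0.099737…
Arc Ed = %ΔQ / %ΔP = (-5170/22785) / (190/1905) = -2.2750…

-2.28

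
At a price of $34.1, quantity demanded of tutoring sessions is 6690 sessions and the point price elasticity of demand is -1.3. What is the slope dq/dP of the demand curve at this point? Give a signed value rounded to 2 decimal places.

-255.04

Ed = (dq/dP)·(P/q) ⇒ dq/dP = Ed·q/P = (-1.3)·6690/34.1 = -255.0439…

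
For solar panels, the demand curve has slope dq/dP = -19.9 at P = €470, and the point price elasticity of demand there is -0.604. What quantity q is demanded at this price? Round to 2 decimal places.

Ed = (dq/dP)·(P/q) ⇒ q = (dq/dP)·P/Ed = (-19.9)·470/(-0.604) = 15485.0993…

15485.10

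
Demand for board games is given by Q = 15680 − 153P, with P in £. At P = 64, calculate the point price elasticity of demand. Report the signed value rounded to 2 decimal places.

dQ/dP = −153. At P = 64, Q = 15680 − 153(64) = 5888.
Ed = (dQ/dP)·(P/Q) = −153 × (64/5888) = -1.6630…

-1.66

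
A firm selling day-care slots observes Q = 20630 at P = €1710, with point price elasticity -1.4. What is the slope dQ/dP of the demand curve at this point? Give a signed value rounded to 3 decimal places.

-16.890

Ed = (dQ/dP)·(P/Q) ⇒ dQ/dP = Ed·Q/P = (-1.4)·20630/1710 = -16.89005…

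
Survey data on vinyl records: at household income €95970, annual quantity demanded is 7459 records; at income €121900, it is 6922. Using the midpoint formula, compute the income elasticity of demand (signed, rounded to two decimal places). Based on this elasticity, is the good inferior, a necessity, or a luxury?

-0.31; inferior

%ΔQ = (6922 − 7459)/[( 7459 + 6922)/2] = -537/7190.5 = -0.074681…
%ΔIncome = (121900 − 95970)/[( 95970 + 121900)/2] = 25930/108935 = 0.238031…
E_income = (-537/7190.5) / (25930/108935) = -0.3137…
E_income < 0 ⇒ inferior good.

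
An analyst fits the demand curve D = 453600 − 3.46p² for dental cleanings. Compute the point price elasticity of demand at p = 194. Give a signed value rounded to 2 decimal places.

dD/dp = −2·3.46·p = -1342.48. At p = 194, D = 323379.44.
Ed = (dD/dp)·(p/D) = (-1342.48) × (194/323379.44) = -0.8053…

-0.81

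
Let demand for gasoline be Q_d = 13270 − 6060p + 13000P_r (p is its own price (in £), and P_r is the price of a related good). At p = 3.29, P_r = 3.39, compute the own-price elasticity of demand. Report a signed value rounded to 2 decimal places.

-0.53

At the given values, Q_d = 13270 − 6060(3.29) + 13000(3.39) = 37402.6.
∂Q_d/∂p = −6060.
E = (-6060) × (3.29/37402.6) = -0.5330…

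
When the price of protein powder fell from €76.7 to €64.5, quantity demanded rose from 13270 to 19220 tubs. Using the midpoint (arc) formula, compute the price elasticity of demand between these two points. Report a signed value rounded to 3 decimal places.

-2.120

%ΔQ = (19220 − 13270) / [(13270 + 19220)/2] = 5950/16245 = 0.366266…
%ΔP = (64.5 − 76.7) / [(76.7 + 64.5)/2] = -12.2/70.6 = -0.172804…
Arc Ed = %ΔQ / %ΔP = (5950/16245) / (-12.2/70.6) = -2.11954…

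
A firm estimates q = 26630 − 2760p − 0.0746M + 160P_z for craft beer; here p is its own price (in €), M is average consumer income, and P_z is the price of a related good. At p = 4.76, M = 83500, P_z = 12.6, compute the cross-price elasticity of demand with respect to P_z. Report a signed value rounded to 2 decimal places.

0.22

At the given values, q = 26630 − 2760(4.76) − 0.0746(83500) + 160(12.6) = 9279.3.
∂q/∂P_z = 160.
E = (160) × (12.6/9279.3) = 0.2172…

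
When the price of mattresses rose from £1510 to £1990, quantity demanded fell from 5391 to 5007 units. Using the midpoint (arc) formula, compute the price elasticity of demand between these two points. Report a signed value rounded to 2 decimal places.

%ΔQ = (5007 − 5391) / [(5391 + 5007)/2] = -384/5199 = -0.073860…
%ΔP = (1990 − 1510) / [(1510 + 1990)/2] = 480/1750 = 0.274285…
Arc Ed = %ΔQ / %ΔP = (-384/5199) / (480/1750) = -0.2692…

-0.27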